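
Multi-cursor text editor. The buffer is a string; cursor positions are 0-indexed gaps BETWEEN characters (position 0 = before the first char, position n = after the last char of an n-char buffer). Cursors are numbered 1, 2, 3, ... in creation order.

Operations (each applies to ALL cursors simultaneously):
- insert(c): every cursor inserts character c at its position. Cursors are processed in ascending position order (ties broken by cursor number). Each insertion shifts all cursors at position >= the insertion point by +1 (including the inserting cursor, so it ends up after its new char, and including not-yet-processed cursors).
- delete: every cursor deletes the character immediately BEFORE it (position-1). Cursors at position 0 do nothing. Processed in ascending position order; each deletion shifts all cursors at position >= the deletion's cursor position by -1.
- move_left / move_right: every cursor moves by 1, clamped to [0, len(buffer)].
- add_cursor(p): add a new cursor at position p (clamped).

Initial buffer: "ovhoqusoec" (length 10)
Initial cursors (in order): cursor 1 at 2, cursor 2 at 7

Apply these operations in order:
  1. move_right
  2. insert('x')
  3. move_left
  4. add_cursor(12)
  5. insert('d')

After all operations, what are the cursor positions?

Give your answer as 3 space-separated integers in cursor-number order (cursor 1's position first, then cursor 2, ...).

After op 1 (move_right): buffer="ovhoqusoec" (len 10), cursors c1@3 c2@8, authorship ..........
After op 2 (insert('x')): buffer="ovhxoqusoxec" (len 12), cursors c1@4 c2@10, authorship ...1.....2..
After op 3 (move_left): buffer="ovhxoqusoxec" (len 12), cursors c1@3 c2@9, authorship ...1.....2..
After op 4 (add_cursor(12)): buffer="ovhxoqusoxec" (len 12), cursors c1@3 c2@9 c3@12, authorship ...1.....2..
After op 5 (insert('d')): buffer="ovhdxoqusodxecd" (len 15), cursors c1@4 c2@11 c3@15, authorship ...11.....22..3

Answer: 4 11 15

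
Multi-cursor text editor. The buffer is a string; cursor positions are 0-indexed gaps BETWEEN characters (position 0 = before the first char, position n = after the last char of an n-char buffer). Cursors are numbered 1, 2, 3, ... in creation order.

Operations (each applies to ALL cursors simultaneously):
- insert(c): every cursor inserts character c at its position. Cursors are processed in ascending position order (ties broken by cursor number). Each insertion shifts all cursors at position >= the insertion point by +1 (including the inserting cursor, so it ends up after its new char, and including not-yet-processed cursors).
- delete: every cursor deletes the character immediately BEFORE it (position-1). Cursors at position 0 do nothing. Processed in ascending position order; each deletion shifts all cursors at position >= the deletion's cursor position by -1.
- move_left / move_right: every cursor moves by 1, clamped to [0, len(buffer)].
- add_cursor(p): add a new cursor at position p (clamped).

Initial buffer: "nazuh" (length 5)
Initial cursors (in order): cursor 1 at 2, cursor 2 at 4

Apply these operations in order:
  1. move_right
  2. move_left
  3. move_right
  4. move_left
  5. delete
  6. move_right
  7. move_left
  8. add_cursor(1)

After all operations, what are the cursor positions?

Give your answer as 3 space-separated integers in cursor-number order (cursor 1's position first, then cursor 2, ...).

Answer: 1 2 1

Derivation:
After op 1 (move_right): buffer="nazuh" (len 5), cursors c1@3 c2@5, authorship .....
After op 2 (move_left): buffer="nazuh" (len 5), cursors c1@2 c2@4, authorship .....
After op 3 (move_right): buffer="nazuh" (len 5), cursors c1@3 c2@5, authorship .....
After op 4 (move_left): buffer="nazuh" (len 5), cursors c1@2 c2@4, authorship .....
After op 5 (delete): buffer="nzh" (len 3), cursors c1@1 c2@2, authorship ...
After op 6 (move_right): buffer="nzh" (len 3), cursors c1@2 c2@3, authorship ...
After op 7 (move_left): buffer="nzh" (len 3), cursors c1@1 c2@2, authorship ...
After op 8 (add_cursor(1)): buffer="nzh" (len 3), cursors c1@1 c3@1 c2@2, authorship ...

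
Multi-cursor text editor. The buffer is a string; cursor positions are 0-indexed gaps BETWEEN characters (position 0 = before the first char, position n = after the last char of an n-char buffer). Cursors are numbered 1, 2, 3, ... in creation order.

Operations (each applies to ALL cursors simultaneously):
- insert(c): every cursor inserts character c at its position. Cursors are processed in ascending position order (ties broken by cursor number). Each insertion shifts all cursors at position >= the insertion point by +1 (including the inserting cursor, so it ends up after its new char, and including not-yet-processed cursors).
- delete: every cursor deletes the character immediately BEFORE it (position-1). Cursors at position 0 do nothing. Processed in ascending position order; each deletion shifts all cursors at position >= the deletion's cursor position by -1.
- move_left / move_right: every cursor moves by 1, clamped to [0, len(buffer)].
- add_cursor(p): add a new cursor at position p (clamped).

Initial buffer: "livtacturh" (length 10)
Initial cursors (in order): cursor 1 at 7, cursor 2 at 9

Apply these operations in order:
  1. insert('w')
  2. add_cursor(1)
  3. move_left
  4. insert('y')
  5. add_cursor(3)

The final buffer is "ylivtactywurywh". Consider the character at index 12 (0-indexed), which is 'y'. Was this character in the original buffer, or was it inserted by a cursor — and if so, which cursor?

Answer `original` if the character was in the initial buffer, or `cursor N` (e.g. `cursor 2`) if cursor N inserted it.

Answer: cursor 2

Derivation:
After op 1 (insert('w')): buffer="livtactwurwh" (len 12), cursors c1@8 c2@11, authorship .......1..2.
After op 2 (add_cursor(1)): buffer="livtactwurwh" (len 12), cursors c3@1 c1@8 c2@11, authorship .......1..2.
After op 3 (move_left): buffer="livtactwurwh" (len 12), cursors c3@0 c1@7 c2@10, authorship .......1..2.
After op 4 (insert('y')): buffer="ylivtactywurywh" (len 15), cursors c3@1 c1@9 c2@13, authorship 3.......11..22.
After op 5 (add_cursor(3)): buffer="ylivtactywurywh" (len 15), cursors c3@1 c4@3 c1@9 c2@13, authorship 3.......11..22.
Authorship (.=original, N=cursor N): 3 . . . . . . . 1 1 . . 2 2 .
Index 12: author = 2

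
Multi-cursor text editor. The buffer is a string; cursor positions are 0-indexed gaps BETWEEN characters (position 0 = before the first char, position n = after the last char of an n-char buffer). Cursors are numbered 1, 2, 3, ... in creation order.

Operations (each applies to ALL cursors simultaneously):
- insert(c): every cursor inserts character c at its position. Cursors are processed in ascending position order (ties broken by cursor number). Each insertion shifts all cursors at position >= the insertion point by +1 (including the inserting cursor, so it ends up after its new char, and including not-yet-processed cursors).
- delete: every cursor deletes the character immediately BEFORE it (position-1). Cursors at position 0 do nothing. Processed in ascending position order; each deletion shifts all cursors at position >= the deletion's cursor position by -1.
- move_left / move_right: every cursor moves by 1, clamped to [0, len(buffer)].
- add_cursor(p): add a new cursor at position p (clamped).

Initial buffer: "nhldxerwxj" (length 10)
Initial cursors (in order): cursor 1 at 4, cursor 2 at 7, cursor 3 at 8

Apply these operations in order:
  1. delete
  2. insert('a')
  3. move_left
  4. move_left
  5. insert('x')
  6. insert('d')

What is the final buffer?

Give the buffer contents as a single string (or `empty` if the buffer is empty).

After op 1 (delete): buffer="nhlxexj" (len 7), cursors c1@3 c2@5 c3@5, authorship .......
After op 2 (insert('a')): buffer="nhlaxeaaxj" (len 10), cursors c1@4 c2@8 c3@8, authorship ...1..23..
After op 3 (move_left): buffer="nhlaxeaaxj" (len 10), cursors c1@3 c2@7 c3@7, authorship ...1..23..
After op 4 (move_left): buffer="nhlaxeaaxj" (len 10), cursors c1@2 c2@6 c3@6, authorship ...1..23..
After op 5 (insert('x')): buffer="nhxlaxexxaaxj" (len 13), cursors c1@3 c2@9 c3@9, authorship ..1.1..2323..
After op 6 (insert('d')): buffer="nhxdlaxexxddaaxj" (len 16), cursors c1@4 c2@12 c3@12, authorship ..11.1..232323..

Answer: nhxdlaxexxddaaxj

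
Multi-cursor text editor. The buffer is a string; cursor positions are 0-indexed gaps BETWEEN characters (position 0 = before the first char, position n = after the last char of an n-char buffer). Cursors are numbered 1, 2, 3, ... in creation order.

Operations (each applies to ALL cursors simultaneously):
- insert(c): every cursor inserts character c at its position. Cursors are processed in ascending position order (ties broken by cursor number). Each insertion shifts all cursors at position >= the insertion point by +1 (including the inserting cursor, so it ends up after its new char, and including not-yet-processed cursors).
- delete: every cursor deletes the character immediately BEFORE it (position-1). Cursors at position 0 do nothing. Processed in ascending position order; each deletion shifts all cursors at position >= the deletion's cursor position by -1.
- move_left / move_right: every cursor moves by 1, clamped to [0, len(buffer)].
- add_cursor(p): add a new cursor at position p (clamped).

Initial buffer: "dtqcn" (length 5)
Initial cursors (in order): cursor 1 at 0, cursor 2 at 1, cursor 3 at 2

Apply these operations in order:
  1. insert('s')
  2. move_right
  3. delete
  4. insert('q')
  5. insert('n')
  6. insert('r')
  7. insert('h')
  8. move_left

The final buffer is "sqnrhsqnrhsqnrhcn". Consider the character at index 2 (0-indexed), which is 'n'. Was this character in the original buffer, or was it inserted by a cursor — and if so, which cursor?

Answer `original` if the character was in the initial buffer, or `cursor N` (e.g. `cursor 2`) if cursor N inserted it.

Answer: cursor 1

Derivation:
After op 1 (insert('s')): buffer="sdstsqcn" (len 8), cursors c1@1 c2@3 c3@5, authorship 1.2.3...
After op 2 (move_right): buffer="sdstsqcn" (len 8), cursors c1@2 c2@4 c3@6, authorship 1.2.3...
After op 3 (delete): buffer="ssscn" (len 5), cursors c1@1 c2@2 c3@3, authorship 123..
After op 4 (insert('q')): buffer="sqsqsqcn" (len 8), cursors c1@2 c2@4 c3@6, authorship 112233..
After op 5 (insert('n')): buffer="sqnsqnsqncn" (len 11), cursors c1@3 c2@6 c3@9, authorship 111222333..
After op 6 (insert('r')): buffer="sqnrsqnrsqnrcn" (len 14), cursors c1@4 c2@8 c3@12, authorship 111122223333..
After op 7 (insert('h')): buffer="sqnrhsqnrhsqnrhcn" (len 17), cursors c1@5 c2@10 c3@15, authorship 111112222233333..
After op 8 (move_left): buffer="sqnrhsqnrhsqnrhcn" (len 17), cursors c1@4 c2@9 c3@14, authorship 111112222233333..
Authorship (.=original, N=cursor N): 1 1 1 1 1 2 2 2 2 2 3 3 3 3 3 . .
Index 2: author = 1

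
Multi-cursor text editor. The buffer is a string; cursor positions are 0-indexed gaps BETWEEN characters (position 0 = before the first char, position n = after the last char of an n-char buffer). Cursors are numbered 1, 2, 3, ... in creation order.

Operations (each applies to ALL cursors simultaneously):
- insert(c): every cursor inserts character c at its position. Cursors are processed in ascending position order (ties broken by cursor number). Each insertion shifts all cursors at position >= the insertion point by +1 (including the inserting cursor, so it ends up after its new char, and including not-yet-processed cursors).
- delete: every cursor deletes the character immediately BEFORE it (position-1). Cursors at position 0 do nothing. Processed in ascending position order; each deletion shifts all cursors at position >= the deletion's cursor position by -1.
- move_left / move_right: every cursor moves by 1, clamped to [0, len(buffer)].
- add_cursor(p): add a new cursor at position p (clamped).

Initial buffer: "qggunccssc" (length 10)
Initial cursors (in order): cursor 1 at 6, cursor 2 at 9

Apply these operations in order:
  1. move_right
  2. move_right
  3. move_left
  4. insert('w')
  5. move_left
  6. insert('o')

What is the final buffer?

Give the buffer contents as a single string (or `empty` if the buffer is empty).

After op 1 (move_right): buffer="qggunccssc" (len 10), cursors c1@7 c2@10, authorship ..........
After op 2 (move_right): buffer="qggunccssc" (len 10), cursors c1@8 c2@10, authorship ..........
After op 3 (move_left): buffer="qggunccssc" (len 10), cursors c1@7 c2@9, authorship ..........
After op 4 (insert('w')): buffer="qggunccwsswc" (len 12), cursors c1@8 c2@11, authorship .......1..2.
After op 5 (move_left): buffer="qggunccwsswc" (len 12), cursors c1@7 c2@10, authorship .......1..2.
After op 6 (insert('o')): buffer="qggunccowssowc" (len 14), cursors c1@8 c2@12, authorship .......11..22.

Answer: qggunccowssowc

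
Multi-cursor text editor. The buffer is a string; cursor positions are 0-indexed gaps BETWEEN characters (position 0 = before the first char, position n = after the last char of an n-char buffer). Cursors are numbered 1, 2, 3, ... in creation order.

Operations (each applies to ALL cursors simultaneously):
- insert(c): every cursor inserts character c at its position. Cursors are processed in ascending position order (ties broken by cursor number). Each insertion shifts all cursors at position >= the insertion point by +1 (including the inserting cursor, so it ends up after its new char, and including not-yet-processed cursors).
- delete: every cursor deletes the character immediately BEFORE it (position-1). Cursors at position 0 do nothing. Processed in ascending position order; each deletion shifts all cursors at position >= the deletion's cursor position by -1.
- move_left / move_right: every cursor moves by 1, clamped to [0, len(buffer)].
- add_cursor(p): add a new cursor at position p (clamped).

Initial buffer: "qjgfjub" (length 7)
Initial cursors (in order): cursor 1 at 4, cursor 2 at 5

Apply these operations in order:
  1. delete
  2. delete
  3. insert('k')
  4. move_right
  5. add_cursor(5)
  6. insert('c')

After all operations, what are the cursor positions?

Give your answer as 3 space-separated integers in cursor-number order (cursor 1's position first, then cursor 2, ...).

Answer: 6 6 8

Derivation:
After op 1 (delete): buffer="qjgub" (len 5), cursors c1@3 c2@3, authorship .....
After op 2 (delete): buffer="qub" (len 3), cursors c1@1 c2@1, authorship ...
After op 3 (insert('k')): buffer="qkkub" (len 5), cursors c1@3 c2@3, authorship .12..
After op 4 (move_right): buffer="qkkub" (len 5), cursors c1@4 c2@4, authorship .12..
After op 5 (add_cursor(5)): buffer="qkkub" (len 5), cursors c1@4 c2@4 c3@5, authorship .12..
After op 6 (insert('c')): buffer="qkkuccbc" (len 8), cursors c1@6 c2@6 c3@8, authorship .12.12.3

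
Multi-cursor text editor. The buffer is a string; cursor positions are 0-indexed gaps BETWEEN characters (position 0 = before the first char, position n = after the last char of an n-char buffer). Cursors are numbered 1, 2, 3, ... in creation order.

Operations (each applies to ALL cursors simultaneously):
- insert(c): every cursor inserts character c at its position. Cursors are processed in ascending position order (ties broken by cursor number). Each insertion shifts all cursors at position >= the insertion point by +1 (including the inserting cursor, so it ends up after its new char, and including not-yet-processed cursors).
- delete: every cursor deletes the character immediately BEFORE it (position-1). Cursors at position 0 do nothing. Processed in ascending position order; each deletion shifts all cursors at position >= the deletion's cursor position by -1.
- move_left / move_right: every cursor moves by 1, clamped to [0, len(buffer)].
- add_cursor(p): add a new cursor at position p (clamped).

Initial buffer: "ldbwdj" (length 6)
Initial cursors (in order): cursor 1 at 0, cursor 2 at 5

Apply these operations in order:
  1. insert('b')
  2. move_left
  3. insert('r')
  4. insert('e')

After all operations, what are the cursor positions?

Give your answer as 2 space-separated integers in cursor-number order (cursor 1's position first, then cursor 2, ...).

Answer: 2 10

Derivation:
After op 1 (insert('b')): buffer="bldbwdbj" (len 8), cursors c1@1 c2@7, authorship 1.....2.
After op 2 (move_left): buffer="bldbwdbj" (len 8), cursors c1@0 c2@6, authorship 1.....2.
After op 3 (insert('r')): buffer="rbldbwdrbj" (len 10), cursors c1@1 c2@8, authorship 11.....22.
After op 4 (insert('e')): buffer="rebldbwdrebj" (len 12), cursors c1@2 c2@10, authorship 111.....222.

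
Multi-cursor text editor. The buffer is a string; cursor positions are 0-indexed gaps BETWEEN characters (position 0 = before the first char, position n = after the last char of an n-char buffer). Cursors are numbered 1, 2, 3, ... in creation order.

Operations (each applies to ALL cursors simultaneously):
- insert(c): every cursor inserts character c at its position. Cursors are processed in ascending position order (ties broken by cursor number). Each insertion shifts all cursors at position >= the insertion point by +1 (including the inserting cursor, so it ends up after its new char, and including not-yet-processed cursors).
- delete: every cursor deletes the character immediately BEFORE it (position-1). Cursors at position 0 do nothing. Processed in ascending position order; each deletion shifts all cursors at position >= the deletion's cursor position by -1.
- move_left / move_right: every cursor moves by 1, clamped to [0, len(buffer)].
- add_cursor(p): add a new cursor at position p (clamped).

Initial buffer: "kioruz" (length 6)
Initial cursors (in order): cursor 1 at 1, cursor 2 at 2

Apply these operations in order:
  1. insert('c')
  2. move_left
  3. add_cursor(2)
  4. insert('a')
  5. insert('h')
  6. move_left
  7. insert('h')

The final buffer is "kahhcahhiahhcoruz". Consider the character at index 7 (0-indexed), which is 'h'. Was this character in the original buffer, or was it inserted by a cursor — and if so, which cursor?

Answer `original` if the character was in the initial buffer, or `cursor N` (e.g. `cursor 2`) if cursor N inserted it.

After op 1 (insert('c')): buffer="kcicoruz" (len 8), cursors c1@2 c2@4, authorship .1.2....
After op 2 (move_left): buffer="kcicoruz" (len 8), cursors c1@1 c2@3, authorship .1.2....
After op 3 (add_cursor(2)): buffer="kcicoruz" (len 8), cursors c1@1 c3@2 c2@3, authorship .1.2....
After op 4 (insert('a')): buffer="kacaiacoruz" (len 11), cursors c1@2 c3@4 c2@6, authorship .113.22....
After op 5 (insert('h')): buffer="kahcahiahcoruz" (len 14), cursors c1@3 c3@6 c2@9, authorship .11133.222....
After op 6 (move_left): buffer="kahcahiahcoruz" (len 14), cursors c1@2 c3@5 c2@8, authorship .11133.222....
After op 7 (insert('h')): buffer="kahhcahhiahhcoruz" (len 17), cursors c1@3 c3@7 c2@11, authorship .1111333.2222....
Authorship (.=original, N=cursor N): . 1 1 1 1 3 3 3 . 2 2 2 2 . . . .
Index 7: author = 3

Answer: cursor 3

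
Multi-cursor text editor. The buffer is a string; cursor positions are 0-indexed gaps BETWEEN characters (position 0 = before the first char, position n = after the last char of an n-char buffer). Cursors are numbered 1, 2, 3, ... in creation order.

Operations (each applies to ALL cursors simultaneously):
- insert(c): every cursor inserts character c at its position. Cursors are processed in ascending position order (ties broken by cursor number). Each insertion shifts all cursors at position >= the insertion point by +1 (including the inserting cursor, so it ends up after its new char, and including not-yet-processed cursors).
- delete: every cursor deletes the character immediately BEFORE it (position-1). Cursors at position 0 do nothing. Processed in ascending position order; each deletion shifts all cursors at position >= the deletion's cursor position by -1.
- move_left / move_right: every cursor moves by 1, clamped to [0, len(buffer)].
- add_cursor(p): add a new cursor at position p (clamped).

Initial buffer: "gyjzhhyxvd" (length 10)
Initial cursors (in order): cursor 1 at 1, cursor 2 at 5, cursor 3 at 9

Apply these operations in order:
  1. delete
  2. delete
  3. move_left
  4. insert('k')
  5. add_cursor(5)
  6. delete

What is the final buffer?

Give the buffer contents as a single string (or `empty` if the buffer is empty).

After op 1 (delete): buffer="yjzhyxd" (len 7), cursors c1@0 c2@3 c3@6, authorship .......
After op 2 (delete): buffer="yjhyd" (len 5), cursors c1@0 c2@2 c3@4, authorship .....
After op 3 (move_left): buffer="yjhyd" (len 5), cursors c1@0 c2@1 c3@3, authorship .....
After op 4 (insert('k')): buffer="kykjhkyd" (len 8), cursors c1@1 c2@3 c3@6, authorship 1.2..3..
After op 5 (add_cursor(5)): buffer="kykjhkyd" (len 8), cursors c1@1 c2@3 c4@5 c3@6, authorship 1.2..3..
After op 6 (delete): buffer="yjyd" (len 4), cursors c1@0 c2@1 c3@2 c4@2, authorship ....

Answer: yjyd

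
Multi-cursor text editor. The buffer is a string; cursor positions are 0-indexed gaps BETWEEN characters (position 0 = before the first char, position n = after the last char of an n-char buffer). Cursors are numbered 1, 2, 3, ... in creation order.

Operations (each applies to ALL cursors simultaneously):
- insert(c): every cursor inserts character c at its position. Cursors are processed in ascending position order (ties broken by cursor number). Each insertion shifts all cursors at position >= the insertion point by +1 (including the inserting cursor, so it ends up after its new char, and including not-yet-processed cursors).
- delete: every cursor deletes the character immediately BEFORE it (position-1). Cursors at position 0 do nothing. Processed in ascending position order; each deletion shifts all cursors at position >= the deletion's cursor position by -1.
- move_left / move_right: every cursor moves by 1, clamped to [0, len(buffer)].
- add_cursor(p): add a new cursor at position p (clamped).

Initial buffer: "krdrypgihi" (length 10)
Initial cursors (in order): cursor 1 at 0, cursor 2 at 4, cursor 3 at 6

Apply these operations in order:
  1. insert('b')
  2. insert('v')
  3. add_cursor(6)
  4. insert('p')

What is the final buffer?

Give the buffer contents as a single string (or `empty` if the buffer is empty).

After op 1 (insert('b')): buffer="bkrdrbypbgihi" (len 13), cursors c1@1 c2@6 c3@9, authorship 1....2..3....
After op 2 (insert('v')): buffer="bvkrdrbvypbvgihi" (len 16), cursors c1@2 c2@8 c3@12, authorship 11....22..33....
After op 3 (add_cursor(6)): buffer="bvkrdrbvypbvgihi" (len 16), cursors c1@2 c4@6 c2@8 c3@12, authorship 11....22..33....
After op 4 (insert('p')): buffer="bvpkrdrpbvpypbvpgihi" (len 20), cursors c1@3 c4@8 c2@11 c3@16, authorship 111....4222..333....

Answer: bvpkrdrpbvpypbvpgihi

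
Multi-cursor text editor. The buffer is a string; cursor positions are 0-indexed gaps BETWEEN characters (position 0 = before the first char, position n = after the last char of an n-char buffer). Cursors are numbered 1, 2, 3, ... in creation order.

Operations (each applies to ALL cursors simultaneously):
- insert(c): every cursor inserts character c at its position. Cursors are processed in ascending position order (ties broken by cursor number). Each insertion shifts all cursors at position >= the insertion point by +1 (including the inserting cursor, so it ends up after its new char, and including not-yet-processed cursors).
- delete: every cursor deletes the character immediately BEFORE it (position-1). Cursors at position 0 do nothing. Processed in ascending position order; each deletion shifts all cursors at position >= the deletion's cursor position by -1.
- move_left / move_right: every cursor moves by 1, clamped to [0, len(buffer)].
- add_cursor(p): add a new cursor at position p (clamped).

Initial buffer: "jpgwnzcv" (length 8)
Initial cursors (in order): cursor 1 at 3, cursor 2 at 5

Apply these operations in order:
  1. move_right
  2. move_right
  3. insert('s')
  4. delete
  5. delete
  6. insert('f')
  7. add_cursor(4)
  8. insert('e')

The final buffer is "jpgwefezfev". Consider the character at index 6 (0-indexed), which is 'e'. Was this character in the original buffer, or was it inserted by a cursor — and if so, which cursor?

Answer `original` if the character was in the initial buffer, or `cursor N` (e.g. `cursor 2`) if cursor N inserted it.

After op 1 (move_right): buffer="jpgwnzcv" (len 8), cursors c1@4 c2@6, authorship ........
After op 2 (move_right): buffer="jpgwnzcv" (len 8), cursors c1@5 c2@7, authorship ........
After op 3 (insert('s')): buffer="jpgwnszcsv" (len 10), cursors c1@6 c2@9, authorship .....1..2.
After op 4 (delete): buffer="jpgwnzcv" (len 8), cursors c1@5 c2@7, authorship ........
After op 5 (delete): buffer="jpgwzv" (len 6), cursors c1@4 c2@5, authorship ......
After op 6 (insert('f')): buffer="jpgwfzfv" (len 8), cursors c1@5 c2@7, authorship ....1.2.
After op 7 (add_cursor(4)): buffer="jpgwfzfv" (len 8), cursors c3@4 c1@5 c2@7, authorship ....1.2.
After op 8 (insert('e')): buffer="jpgwefezfev" (len 11), cursors c3@5 c1@7 c2@10, authorship ....311.22.
Authorship (.=original, N=cursor N): . . . . 3 1 1 . 2 2 .
Index 6: author = 1

Answer: cursor 1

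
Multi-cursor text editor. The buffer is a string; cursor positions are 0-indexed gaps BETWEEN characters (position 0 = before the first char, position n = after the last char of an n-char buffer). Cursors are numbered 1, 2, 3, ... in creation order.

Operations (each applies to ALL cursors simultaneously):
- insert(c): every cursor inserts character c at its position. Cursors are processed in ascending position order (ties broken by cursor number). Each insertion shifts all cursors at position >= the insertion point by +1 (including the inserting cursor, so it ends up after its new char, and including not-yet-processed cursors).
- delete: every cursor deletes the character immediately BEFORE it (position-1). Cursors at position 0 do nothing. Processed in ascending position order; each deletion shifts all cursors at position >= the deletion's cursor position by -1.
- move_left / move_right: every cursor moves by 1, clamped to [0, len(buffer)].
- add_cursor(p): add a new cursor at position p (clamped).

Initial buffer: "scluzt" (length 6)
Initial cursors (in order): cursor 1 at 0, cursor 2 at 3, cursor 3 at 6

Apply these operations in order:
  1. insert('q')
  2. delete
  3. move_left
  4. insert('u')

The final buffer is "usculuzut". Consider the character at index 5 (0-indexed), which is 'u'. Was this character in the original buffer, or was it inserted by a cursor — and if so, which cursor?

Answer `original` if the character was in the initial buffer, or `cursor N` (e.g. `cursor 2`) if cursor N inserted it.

Answer: original

Derivation:
After op 1 (insert('q')): buffer="qsclquztq" (len 9), cursors c1@1 c2@5 c3@9, authorship 1...2...3
After op 2 (delete): buffer="scluzt" (len 6), cursors c1@0 c2@3 c3@6, authorship ......
After op 3 (move_left): buffer="scluzt" (len 6), cursors c1@0 c2@2 c3@5, authorship ......
After op 4 (insert('u')): buffer="usculuzut" (len 9), cursors c1@1 c2@4 c3@8, authorship 1..2...3.
Authorship (.=original, N=cursor N): 1 . . 2 . . . 3 .
Index 5: author = original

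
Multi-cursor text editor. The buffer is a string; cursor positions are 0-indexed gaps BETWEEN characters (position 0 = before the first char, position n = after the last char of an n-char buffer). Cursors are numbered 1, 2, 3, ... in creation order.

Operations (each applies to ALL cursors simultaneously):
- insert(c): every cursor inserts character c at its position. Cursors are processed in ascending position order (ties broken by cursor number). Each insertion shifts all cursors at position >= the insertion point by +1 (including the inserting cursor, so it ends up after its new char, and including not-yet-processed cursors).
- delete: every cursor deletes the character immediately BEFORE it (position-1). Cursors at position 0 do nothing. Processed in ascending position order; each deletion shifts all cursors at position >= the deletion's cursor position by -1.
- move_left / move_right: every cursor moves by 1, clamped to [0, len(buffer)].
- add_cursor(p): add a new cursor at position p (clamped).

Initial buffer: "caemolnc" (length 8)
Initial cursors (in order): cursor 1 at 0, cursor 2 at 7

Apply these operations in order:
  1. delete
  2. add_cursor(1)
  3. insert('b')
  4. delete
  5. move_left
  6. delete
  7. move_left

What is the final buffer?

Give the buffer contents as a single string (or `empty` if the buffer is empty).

After op 1 (delete): buffer="caemolc" (len 7), cursors c1@0 c2@6, authorship .......
After op 2 (add_cursor(1)): buffer="caemolc" (len 7), cursors c1@0 c3@1 c2@6, authorship .......
After op 3 (insert('b')): buffer="bcbaemolbc" (len 10), cursors c1@1 c3@3 c2@9, authorship 1.3.....2.
After op 4 (delete): buffer="caemolc" (len 7), cursors c1@0 c3@1 c2@6, authorship .......
After op 5 (move_left): buffer="caemolc" (len 7), cursors c1@0 c3@0 c2@5, authorship .......
After op 6 (delete): buffer="caemlc" (len 6), cursors c1@0 c3@0 c2@4, authorship ......
After op 7 (move_left): buffer="caemlc" (len 6), cursors c1@0 c3@0 c2@3, authorship ......

Answer: caemlc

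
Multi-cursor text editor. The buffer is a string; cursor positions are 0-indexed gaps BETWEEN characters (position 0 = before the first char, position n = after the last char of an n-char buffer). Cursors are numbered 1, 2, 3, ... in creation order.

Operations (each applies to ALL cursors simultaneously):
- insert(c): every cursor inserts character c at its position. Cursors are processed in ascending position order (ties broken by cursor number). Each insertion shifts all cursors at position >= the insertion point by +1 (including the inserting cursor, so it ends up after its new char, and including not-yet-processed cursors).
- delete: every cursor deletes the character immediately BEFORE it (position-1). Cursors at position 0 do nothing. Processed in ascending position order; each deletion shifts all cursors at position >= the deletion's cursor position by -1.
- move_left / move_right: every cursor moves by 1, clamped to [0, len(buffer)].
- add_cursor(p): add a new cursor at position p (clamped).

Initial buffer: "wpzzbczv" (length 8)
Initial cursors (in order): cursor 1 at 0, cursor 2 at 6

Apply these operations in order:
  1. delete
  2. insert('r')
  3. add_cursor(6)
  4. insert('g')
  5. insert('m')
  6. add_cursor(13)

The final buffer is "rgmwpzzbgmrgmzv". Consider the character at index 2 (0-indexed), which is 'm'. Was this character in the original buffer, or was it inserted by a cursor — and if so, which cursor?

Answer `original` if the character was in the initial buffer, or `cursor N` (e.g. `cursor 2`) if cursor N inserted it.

Answer: cursor 1

Derivation:
After op 1 (delete): buffer="wpzzbzv" (len 7), cursors c1@0 c2@5, authorship .......
After op 2 (insert('r')): buffer="rwpzzbrzv" (len 9), cursors c1@1 c2@7, authorship 1.....2..
After op 3 (add_cursor(6)): buffer="rwpzzbrzv" (len 9), cursors c1@1 c3@6 c2@7, authorship 1.....2..
After op 4 (insert('g')): buffer="rgwpzzbgrgzv" (len 12), cursors c1@2 c3@8 c2@10, authorship 11.....322..
After op 5 (insert('m')): buffer="rgmwpzzbgmrgmzv" (len 15), cursors c1@3 c3@10 c2@13, authorship 111.....33222..
After op 6 (add_cursor(13)): buffer="rgmwpzzbgmrgmzv" (len 15), cursors c1@3 c3@10 c2@13 c4@13, authorship 111.....33222..
Authorship (.=original, N=cursor N): 1 1 1 . . . . . 3 3 2 2 2 . .
Index 2: author = 1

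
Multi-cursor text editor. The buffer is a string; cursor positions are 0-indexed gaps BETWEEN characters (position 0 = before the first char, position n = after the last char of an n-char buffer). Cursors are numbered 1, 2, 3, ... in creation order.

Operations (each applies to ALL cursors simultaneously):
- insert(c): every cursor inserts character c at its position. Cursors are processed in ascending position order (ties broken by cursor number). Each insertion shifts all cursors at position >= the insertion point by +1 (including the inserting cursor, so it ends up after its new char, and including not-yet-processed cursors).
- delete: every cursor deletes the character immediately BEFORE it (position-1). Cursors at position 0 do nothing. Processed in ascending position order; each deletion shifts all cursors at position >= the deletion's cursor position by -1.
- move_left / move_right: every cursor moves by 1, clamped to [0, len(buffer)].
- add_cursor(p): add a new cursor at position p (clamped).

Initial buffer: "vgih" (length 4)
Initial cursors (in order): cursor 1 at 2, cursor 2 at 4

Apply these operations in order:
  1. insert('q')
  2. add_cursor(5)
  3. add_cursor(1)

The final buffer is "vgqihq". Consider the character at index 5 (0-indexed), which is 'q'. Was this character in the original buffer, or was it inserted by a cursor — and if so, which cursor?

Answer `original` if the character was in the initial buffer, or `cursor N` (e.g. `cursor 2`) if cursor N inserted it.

Answer: cursor 2

Derivation:
After op 1 (insert('q')): buffer="vgqihq" (len 6), cursors c1@3 c2@6, authorship ..1..2
After op 2 (add_cursor(5)): buffer="vgqihq" (len 6), cursors c1@3 c3@5 c2@6, authorship ..1..2
After op 3 (add_cursor(1)): buffer="vgqihq" (len 6), cursors c4@1 c1@3 c3@5 c2@6, authorship ..1..2
Authorship (.=original, N=cursor N): . . 1 . . 2
Index 5: author = 2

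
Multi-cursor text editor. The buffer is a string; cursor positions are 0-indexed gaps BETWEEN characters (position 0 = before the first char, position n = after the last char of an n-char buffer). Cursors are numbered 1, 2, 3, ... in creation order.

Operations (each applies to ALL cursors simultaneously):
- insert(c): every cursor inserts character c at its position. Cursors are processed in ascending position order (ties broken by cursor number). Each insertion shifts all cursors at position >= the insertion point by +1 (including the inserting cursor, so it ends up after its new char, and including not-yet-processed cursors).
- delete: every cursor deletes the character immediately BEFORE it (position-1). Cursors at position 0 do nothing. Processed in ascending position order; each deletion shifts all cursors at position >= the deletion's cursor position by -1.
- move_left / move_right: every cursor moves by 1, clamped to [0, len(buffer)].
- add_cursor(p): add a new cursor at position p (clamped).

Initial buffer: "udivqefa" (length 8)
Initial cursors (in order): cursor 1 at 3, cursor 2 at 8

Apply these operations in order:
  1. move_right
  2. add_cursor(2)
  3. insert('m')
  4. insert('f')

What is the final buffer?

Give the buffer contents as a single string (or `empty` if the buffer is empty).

After op 1 (move_right): buffer="udivqefa" (len 8), cursors c1@4 c2@8, authorship ........
After op 2 (add_cursor(2)): buffer="udivqefa" (len 8), cursors c3@2 c1@4 c2@8, authorship ........
After op 3 (insert('m')): buffer="udmivmqefam" (len 11), cursors c3@3 c1@6 c2@11, authorship ..3..1....2
After op 4 (insert('f')): buffer="udmfivmfqefamf" (len 14), cursors c3@4 c1@8 c2@14, authorship ..33..11....22

Answer: udmfivmfqefamf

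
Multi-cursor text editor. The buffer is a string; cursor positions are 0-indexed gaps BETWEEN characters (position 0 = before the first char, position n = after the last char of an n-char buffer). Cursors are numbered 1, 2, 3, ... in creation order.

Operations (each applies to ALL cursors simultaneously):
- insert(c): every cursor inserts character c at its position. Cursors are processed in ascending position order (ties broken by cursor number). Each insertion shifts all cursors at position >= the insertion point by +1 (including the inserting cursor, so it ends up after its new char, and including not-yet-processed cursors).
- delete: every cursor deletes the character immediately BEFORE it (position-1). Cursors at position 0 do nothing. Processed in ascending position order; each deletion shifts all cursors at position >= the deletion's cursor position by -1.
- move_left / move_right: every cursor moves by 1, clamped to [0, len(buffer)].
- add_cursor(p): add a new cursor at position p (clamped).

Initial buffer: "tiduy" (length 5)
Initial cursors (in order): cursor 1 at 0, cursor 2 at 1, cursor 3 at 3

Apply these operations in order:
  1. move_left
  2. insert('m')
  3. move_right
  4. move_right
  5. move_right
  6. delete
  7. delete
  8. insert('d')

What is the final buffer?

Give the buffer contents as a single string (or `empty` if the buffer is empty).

Answer: mdddd

Derivation:
After op 1 (move_left): buffer="tiduy" (len 5), cursors c1@0 c2@0 c3@2, authorship .....
After op 2 (insert('m')): buffer="mmtimduy" (len 8), cursors c1@2 c2@2 c3@5, authorship 12..3...
After op 3 (move_right): buffer="mmtimduy" (len 8), cursors c1@3 c2@3 c3@6, authorship 12..3...
After op 4 (move_right): buffer="mmtimduy" (len 8), cursors c1@4 c2@4 c3@7, authorship 12..3...
After op 5 (move_right): buffer="mmtimduy" (len 8), cursors c1@5 c2@5 c3@8, authorship 12..3...
After op 6 (delete): buffer="mmtdu" (len 5), cursors c1@3 c2@3 c3@5, authorship 12...
After op 7 (delete): buffer="md" (len 2), cursors c1@1 c2@1 c3@2, authorship 1.
After op 8 (insert('d')): buffer="mdddd" (len 5), cursors c1@3 c2@3 c3@5, authorship 112.3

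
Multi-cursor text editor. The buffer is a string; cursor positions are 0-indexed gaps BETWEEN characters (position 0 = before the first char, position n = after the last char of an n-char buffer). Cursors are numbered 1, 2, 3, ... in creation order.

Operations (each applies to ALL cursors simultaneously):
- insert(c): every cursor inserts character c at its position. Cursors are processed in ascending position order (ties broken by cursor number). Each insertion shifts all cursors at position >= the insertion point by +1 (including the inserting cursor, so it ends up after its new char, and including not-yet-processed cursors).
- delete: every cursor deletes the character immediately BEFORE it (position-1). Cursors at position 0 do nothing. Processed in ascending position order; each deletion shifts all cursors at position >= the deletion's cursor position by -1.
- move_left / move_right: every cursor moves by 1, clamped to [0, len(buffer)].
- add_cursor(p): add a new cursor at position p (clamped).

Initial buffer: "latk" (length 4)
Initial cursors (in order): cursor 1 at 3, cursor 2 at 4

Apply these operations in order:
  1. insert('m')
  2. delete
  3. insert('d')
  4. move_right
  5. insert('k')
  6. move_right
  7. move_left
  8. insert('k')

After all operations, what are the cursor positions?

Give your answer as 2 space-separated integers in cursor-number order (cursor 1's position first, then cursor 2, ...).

Answer: 7 9

Derivation:
After op 1 (insert('m')): buffer="latmkm" (len 6), cursors c1@4 c2@6, authorship ...1.2
After op 2 (delete): buffer="latk" (len 4), cursors c1@3 c2@4, authorship ....
After op 3 (insert('d')): buffer="latdkd" (len 6), cursors c1@4 c2@6, authorship ...1.2
After op 4 (move_right): buffer="latdkd" (len 6), cursors c1@5 c2@6, authorship ...1.2
After op 5 (insert('k')): buffer="latdkkdk" (len 8), cursors c1@6 c2@8, authorship ...1.122
After op 6 (move_right): buffer="latdkkdk" (len 8), cursors c1@7 c2@8, authorship ...1.122
After op 7 (move_left): buffer="latdkkdk" (len 8), cursors c1@6 c2@7, authorship ...1.122
After op 8 (insert('k')): buffer="latdkkkdkk" (len 10), cursors c1@7 c2@9, authorship ...1.11222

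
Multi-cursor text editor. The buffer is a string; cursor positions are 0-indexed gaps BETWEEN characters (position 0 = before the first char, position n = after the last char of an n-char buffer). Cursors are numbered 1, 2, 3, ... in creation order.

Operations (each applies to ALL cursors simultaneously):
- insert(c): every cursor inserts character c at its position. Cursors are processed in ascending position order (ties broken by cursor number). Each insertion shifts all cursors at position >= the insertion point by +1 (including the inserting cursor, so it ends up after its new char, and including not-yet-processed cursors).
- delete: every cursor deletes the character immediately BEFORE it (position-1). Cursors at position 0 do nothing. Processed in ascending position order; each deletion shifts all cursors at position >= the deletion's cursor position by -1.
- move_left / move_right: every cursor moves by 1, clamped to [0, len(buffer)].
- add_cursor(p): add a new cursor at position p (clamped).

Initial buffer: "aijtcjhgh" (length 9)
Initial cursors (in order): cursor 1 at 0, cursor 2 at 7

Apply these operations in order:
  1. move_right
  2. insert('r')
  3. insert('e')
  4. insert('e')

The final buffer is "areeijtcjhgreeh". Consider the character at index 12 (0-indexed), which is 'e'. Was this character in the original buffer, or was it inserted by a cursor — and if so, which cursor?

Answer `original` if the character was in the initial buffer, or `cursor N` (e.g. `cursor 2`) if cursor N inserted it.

Answer: cursor 2

Derivation:
After op 1 (move_right): buffer="aijtcjhgh" (len 9), cursors c1@1 c2@8, authorship .........
After op 2 (insert('r')): buffer="arijtcjhgrh" (len 11), cursors c1@2 c2@10, authorship .1.......2.
After op 3 (insert('e')): buffer="areijtcjhgreh" (len 13), cursors c1@3 c2@12, authorship .11.......22.
After op 4 (insert('e')): buffer="areeijtcjhgreeh" (len 15), cursors c1@4 c2@14, authorship .111.......222.
Authorship (.=original, N=cursor N): . 1 1 1 . . . . . . . 2 2 2 .
Index 12: author = 2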